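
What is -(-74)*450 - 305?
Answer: 32995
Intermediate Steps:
-(-74)*450 - 305 = -74*(-450) - 305 = 33300 - 305 = 32995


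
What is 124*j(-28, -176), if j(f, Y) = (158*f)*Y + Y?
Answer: 96527552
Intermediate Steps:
j(f, Y) = Y + 158*Y*f (j(f, Y) = 158*Y*f + Y = Y + 158*Y*f)
124*j(-28, -176) = 124*(-176*(1 + 158*(-28))) = 124*(-176*(1 - 4424)) = 124*(-176*(-4423)) = 124*778448 = 96527552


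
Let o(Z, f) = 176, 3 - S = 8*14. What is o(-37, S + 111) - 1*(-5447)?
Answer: 5623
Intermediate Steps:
S = -109 (S = 3 - 8*14 = 3 - 1*112 = 3 - 112 = -109)
o(-37, S + 111) - 1*(-5447) = 176 - 1*(-5447) = 176 + 5447 = 5623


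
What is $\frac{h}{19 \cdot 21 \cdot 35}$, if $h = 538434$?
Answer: $\frac{179478}{4655} \approx 38.556$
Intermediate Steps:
$\frac{h}{19 \cdot 21 \cdot 35} = \frac{538434}{19 \cdot 21 \cdot 35} = \frac{538434}{399 \cdot 35} = \frac{538434}{13965} = 538434 \cdot \frac{1}{13965} = \frac{179478}{4655}$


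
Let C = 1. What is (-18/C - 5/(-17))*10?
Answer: -3010/17 ≈ -177.06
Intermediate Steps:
(-18/C - 5/(-17))*10 = (-18/1 - 5/(-17))*10 = (-18*1 - 5*(-1/17))*10 = (-18 + 5/17)*10 = -301/17*10 = -3010/17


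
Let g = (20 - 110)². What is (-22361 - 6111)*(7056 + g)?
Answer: -431521632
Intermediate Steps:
g = 8100 (g = (-90)² = 8100)
(-22361 - 6111)*(7056 + g) = (-22361 - 6111)*(7056 + 8100) = -28472*15156 = -431521632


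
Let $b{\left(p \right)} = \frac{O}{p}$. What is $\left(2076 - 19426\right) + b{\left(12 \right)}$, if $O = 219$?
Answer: $- \frac{69327}{4} \approx -17332.0$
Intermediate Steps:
$b{\left(p \right)} = \frac{219}{p}$
$\left(2076 - 19426\right) + b{\left(12 \right)} = \left(2076 - 19426\right) + \frac{219}{12} = \left(2076 - 19426\right) + 219 \cdot \frac{1}{12} = -17350 + \frac{73}{4} = - \frac{69327}{4}$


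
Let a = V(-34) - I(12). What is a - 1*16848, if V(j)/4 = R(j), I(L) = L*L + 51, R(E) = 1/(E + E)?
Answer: -289732/17 ≈ -17043.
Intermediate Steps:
R(E) = 1/(2*E)
I(L) = 51 + L**2 (I(L) = L**2 + 51 = 51 + L**2)
V(j) = 2/j (V(j) = 4*(1/(2*j)) = 2/j)
a = -3316/17 (a = 2/(-34) - (51 + 12**2) = 2*(-1/34) - (51 + 144) = -1/17 - 1*195 = -1/17 - 195 = -3316/17 ≈ -195.06)
a - 1*16848 = -3316/17 - 1*16848 = -3316/17 - 16848 = -289732/17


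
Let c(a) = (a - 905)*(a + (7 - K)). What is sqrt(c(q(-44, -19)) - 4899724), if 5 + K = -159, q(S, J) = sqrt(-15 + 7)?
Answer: sqrt(-5054487 - 1468*I*sqrt(2)) ≈ 0.46 - 2248.2*I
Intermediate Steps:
q(S, J) = 2*I*sqrt(2) (q(S, J) = sqrt(-8) = 2*I*sqrt(2))
K = -164 (K = -5 - 159 = -164)
c(a) = (-905 + a)*(171 + a) (c(a) = (a - 905)*(a + (7 - 1*(-164))) = (-905 + a)*(a + (7 + 164)) = (-905 + a)*(a + 171) = (-905 + a)*(171 + a))
sqrt(c(q(-44, -19)) - 4899724) = sqrt((-154755 + (2*I*sqrt(2))**2 - 1468*I*sqrt(2)) - 4899724) = sqrt((-154755 - 8 - 1468*I*sqrt(2)) - 4899724) = sqrt((-154763 - 1468*I*sqrt(2)) - 4899724) = sqrt(-5054487 - 1468*I*sqrt(2))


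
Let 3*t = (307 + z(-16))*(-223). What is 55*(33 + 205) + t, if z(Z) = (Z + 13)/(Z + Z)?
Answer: -934781/96 ≈ -9737.3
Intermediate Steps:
z(Z) = (13 + Z)/(2*Z) (z(Z) = (13 + Z)/((2*Z)) = (13 + Z)*(1/(2*Z)) = (13 + Z)/(2*Z))
t = -2191421/96 (t = ((307 + (1/2)*(13 - 16)/(-16))*(-223))/3 = ((307 + (1/2)*(-1/16)*(-3))*(-223))/3 = ((307 + 3/32)*(-223))/3 = ((9827/32)*(-223))/3 = (1/3)*(-2191421/32) = -2191421/96 ≈ -22827.)
55*(33 + 205) + t = 55*(33 + 205) - 2191421/96 = 55*238 - 2191421/96 = 13090 - 2191421/96 = -934781/96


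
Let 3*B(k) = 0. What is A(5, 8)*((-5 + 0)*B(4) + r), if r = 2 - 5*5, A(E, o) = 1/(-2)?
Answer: 23/2 ≈ 11.500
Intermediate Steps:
B(k) = 0 (B(k) = (⅓)*0 = 0)
A(E, o) = -½ (A(E, o) = 1*(-½) = -½)
r = -23 (r = 2 - 25 = -23)
A(5, 8)*((-5 + 0)*B(4) + r) = -((-5 + 0)*0 - 23)/2 = -(-5*0 - 23)/2 = -(0 - 23)/2 = -½*(-23) = 23/2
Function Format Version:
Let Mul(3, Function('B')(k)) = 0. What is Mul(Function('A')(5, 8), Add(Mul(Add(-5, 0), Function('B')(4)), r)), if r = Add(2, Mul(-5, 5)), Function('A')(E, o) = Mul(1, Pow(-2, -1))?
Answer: Rational(23, 2) ≈ 11.500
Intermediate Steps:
Function('B')(k) = 0 (Function('B')(k) = Mul(Rational(1, 3), 0) = 0)
Function('A')(E, o) = Rational(-1, 2) (Function('A')(E, o) = Mul(1, Rational(-1, 2)) = Rational(-1, 2))
r = -23 (r = Add(2, -25) = -23)
Mul(Function('A')(5, 8), Add(Mul(Add(-5, 0), Function('B')(4)), r)) = Mul(Rational(-1, 2), Add(Mul(Add(-5, 0), 0), -23)) = Mul(Rational(-1, 2), Add(Mul(-5, 0), -23)) = Mul(Rational(-1, 2), Add(0, -23)) = Mul(Rational(-1, 2), -23) = Rational(23, 2)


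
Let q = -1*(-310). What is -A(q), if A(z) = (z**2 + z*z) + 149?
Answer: -192349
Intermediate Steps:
q = 310
A(z) = 149 + 2*z**2 (A(z) = (z**2 + z**2) + 149 = 2*z**2 + 149 = 149 + 2*z**2)
-A(q) = -(149 + 2*310**2) = -(149 + 2*96100) = -(149 + 192200) = -1*192349 = -192349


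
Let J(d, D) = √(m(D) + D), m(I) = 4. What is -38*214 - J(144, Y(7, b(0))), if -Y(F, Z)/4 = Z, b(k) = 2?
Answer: -8132 - 2*I ≈ -8132.0 - 2.0*I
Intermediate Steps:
Y(F, Z) = -4*Z
J(d, D) = √(4 + D)
-38*214 - J(144, Y(7, b(0))) = -38*214 - √(4 - 4*2) = -8132 - √(4 - 8) = -8132 - √(-4) = -8132 - 2*I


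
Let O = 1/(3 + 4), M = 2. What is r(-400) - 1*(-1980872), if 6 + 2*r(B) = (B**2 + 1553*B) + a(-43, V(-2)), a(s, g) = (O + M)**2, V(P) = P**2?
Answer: 171526587/98 ≈ 1.7503e+6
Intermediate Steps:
O = 1/7 ≈ 0.14286
a(s, g) = 225/49 (a(s, g) = (1/7 + 2)**2 = (15/7)**2 = 225/49)
r(B) = -69/98 + B**2/2 + 1553*B/2 (r(B) = -3 + ((B**2 + 1553*B) + 225/49)/2 = -3 + (225/49 + B**2 + 1553*B)/2 = -3 + (225/98 + B**2/2 + 1553*B/2) = -69/98 + B**2/2 + 1553*B/2)
r(-400) - 1*(-1980872) = (-69/98 + (1/2)*(-400)**2 + (1553/2)*(-400)) - 1*(-1980872) = (-69/98 + (1/2)*160000 - 310600) + 1980872 = (-69/98 + 80000 - 310600) + 1980872 = -22598869/98 + 1980872 = 171526587/98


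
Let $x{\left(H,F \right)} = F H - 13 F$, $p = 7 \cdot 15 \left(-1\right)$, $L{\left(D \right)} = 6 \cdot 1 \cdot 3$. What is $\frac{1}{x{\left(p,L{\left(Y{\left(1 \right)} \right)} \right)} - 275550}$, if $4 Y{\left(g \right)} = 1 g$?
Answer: $- \frac{1}{277674} \approx -3.6013 \cdot 10^{-6}$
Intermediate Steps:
$Y{\left(g \right)} = \frac{g}{4}$ ($Y{\left(g \right)} = \frac{1 g}{4} = \frac{g}{4}$)
$L{\left(D \right)} = 18$ ($L{\left(D \right)} = 6 \cdot 3 = 18$)
$p = -105$ ($p = 105 \left(-1\right) = -105$)
$x{\left(H,F \right)} = - 13 F + F H$
$\frac{1}{x{\left(p,L{\left(Y{\left(1 \right)} \right)} \right)} - 275550} = \frac{1}{18 \left(-13 - 105\right) - 275550} = \frac{1}{18 \left(-118\right) - 275550} = \frac{1}{-2124 - 275550} = \frac{1}{-277674} = - \frac{1}{277674}$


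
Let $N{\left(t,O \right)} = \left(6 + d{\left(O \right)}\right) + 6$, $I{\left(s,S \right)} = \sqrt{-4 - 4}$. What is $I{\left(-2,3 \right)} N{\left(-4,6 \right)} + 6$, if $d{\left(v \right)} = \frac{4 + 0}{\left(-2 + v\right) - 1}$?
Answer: $6 + \frac{80 i \sqrt{2}}{3} \approx 6.0 + 37.712 i$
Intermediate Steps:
$I{\left(s,S \right)} = 2 i \sqrt{2}$ ($I{\left(s,S \right)} = \sqrt{-8} = 2 i \sqrt{2}$)
$d{\left(v \right)} = \frac{4}{-3 + v}$
$N{\left(t,O \right)} = 12 + \frac{4}{-3 + O}$ ($N{\left(t,O \right)} = \left(6 + \frac{4}{-3 + O}\right) + 6 = 12 + \frac{4}{-3 + O}$)
$I{\left(-2,3 \right)} N{\left(-4,6 \right)} + 6 = 2 i \sqrt{2} \frac{4 \left(-8 + 3 \cdot 6\right)}{-3 + 6} + 6 = 2 i \sqrt{2} \frac{4 \left(-8 + 18\right)}{3} + 6 = 2 i \sqrt{2} \cdot 4 \cdot \frac{1}{3} \cdot 10 + 6 = 2 i \sqrt{2} \cdot \frac{40}{3} + 6 = \frac{80 i \sqrt{2}}{3} + 6 = 6 + \frac{80 i \sqrt{2}}{3}$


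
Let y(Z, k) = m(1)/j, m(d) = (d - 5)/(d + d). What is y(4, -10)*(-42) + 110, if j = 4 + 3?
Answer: 122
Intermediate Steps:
j = 7
m(d) = (-5 + d)/(2*d) (m(d) = (-5 + d)/((2*d)) = (-5 + d)*(1/(2*d)) = (-5 + d)/(2*d))
y(Z, k) = -2/7 (y(Z, k) = ((½)*(-5 + 1)/1)/7 = ((½)*1*(-4))*(⅐) = -2*⅐ = -2/7)
y(4, -10)*(-42) + 110 = -2/7*(-42) + 110 = 12 + 110 = 122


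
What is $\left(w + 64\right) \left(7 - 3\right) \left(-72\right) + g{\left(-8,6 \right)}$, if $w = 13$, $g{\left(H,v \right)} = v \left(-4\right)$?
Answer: $-22200$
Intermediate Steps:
$g{\left(H,v \right)} = - 4 v$
$\left(w + 64\right) \left(7 - 3\right) \left(-72\right) + g{\left(-8,6 \right)} = \left(13 + 64\right) \left(7 - 3\right) \left(-72\right) - 24 = 77 \cdot 4 \left(-72\right) - 24 = 308 \left(-72\right) - 24 = -22176 - 24 = -22200$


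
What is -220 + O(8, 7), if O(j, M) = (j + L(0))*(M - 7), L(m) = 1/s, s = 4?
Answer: -220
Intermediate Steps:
L(m) = 1/4
O(j, M) = (-7 + M)*(1/4 + j) (O(j, M) = (j + 1/4)*(M - 7) = (1/4 + j)*(-7 + M) = (-7 + M)*(1/4 + j))
-220 + O(8, 7) = -220 + (-7/4 - 7*8 + (1/4)*7 + 7*8) = -220 + (-7/4 - 56 + 7/4 + 56) = -220 + 0 = -220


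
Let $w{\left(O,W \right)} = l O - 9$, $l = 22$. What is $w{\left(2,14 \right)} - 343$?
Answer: $-308$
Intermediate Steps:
$w{\left(O,W \right)} = -9 + 22 O$ ($w{\left(O,W \right)} = 22 O - 9 = -9 + 22 O$)
$w{\left(2,14 \right)} - 343 = \left(-9 + 22 \cdot 2\right) - 343 = \left(-9 + 44\right) - 343 = 35 - 343 = -308$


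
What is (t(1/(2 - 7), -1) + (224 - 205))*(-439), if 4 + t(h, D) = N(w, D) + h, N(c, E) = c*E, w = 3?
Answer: -25901/5 ≈ -5180.2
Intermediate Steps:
N(c, E) = E*c
t(h, D) = -4 + h + 3*D (t(h, D) = -4 + (D*3 + h) = -4 + (3*D + h) = -4 + (h + 3*D) = -4 + h + 3*D)
(t(1/(2 - 7), -1) + (224 - 205))*(-439) = ((-4 + 1/(2 - 7) + 3*(-1)) + (224 - 205))*(-439) = ((-4 + 1/(-5) - 3) + 19)*(-439) = ((-4 - ⅕ - 3) + 19)*(-439) = (-36/5 + 19)*(-439) = (59/5)*(-439) = -25901/5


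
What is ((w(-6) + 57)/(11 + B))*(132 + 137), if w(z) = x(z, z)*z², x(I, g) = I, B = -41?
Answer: 14257/10 ≈ 1425.7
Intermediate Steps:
w(z) = z³ (w(z) = z*z² = z³)
((w(-6) + 57)/(11 + B))*(132 + 137) = (((-6)³ + 57)/(11 - 41))*(132 + 137) = ((-216 + 57)/(-30))*269 = -159*(-1/30)*269 = (53/10)*269 = 14257/10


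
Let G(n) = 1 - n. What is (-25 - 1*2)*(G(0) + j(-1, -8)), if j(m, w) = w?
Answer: 189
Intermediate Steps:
(-25 - 1*2)*(G(0) + j(-1, -8)) = (-25 - 1*2)*((1 - 1*0) - 8) = (-25 - 2)*((1 + 0) - 8) = -27*(1 - 8) = -27*(-7) = 189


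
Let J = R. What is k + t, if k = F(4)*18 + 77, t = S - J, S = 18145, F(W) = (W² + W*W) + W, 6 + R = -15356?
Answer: 34232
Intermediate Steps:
R = -15362 (R = -6 - 15356 = -15362)
F(W) = W + 2*W² (F(W) = (W² + W²) + W = 2*W² + W = W + 2*W²)
J = -15362
t = 33507 (t = 18145 - 1*(-15362) = 18145 + 15362 = 33507)
k = 725 (k = (4*(1 + 2*4))*18 + 77 = (4*(1 + 8))*18 + 77 = (4*9)*18 + 77 = 36*18 + 77 = 648 + 77 = 725)
k + t = 725 + 33507 = 34232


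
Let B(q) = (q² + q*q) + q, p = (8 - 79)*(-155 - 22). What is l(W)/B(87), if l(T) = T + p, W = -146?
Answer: 12421/15225 ≈ 0.81583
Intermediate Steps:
p = 12567 (p = -71*(-177) = 12567)
B(q) = q + 2*q² (B(q) = (q² + q²) + q = 2*q² + q = q + 2*q²)
l(T) = 12567 + T (l(T) = T + 12567 = 12567 + T)
l(W)/B(87) = (12567 - 146)/((87*(1 + 2*87))) = 12421/((87*(1 + 174))) = 12421/((87*175)) = 12421/15225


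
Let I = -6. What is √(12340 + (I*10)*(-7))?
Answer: 2*√3190 ≈ 112.96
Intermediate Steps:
√(12340 + (I*10)*(-7)) = √(12340 - 6*10*(-7)) = √(12340 - 60*(-7)) = √(12340 + 420) = √12760 = 2*√3190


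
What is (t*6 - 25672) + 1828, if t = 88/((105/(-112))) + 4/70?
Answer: -170848/7 ≈ -24407.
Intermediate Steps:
t = -1970/21 (t = 88/((105*(-1/112))) + 4*(1/70) = 88/(-15/16) + 2/35 = 88*(-16/15) + 2/35 = -1408/15 + 2/35 = -1970/21 ≈ -93.810)
(t*6 - 25672) + 1828 = (-1970/21*6 - 25672) + 1828 = (-3940/7 - 25672) + 1828 = -183644/7 + 1828 = -170848/7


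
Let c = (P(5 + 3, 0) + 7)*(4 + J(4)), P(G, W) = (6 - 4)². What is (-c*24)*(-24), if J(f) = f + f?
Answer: 76032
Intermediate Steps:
J(f) = 2*f
P(G, W) = 4 (P(G, W) = 2² = 4)
c = 132 (c = (4 + 7)*(4 + 2*4) = 11*(4 + 8) = 11*12 = 132)
(-c*24)*(-24) = (-1*132*24)*(-24) = -132*24*(-24) = -3168*(-24) = 76032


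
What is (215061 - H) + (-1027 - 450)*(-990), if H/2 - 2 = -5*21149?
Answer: 1888777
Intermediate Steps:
H = -211486 (H = 4 + 2*(-5*21149) = 4 + 2*(-105745) = 4 - 211490 = -211486)
(215061 - H) + (-1027 - 450)*(-990) = (215061 - 1*(-211486)) + (-1027 - 450)*(-990) = (215061 + 211486) - 1477*(-990) = 426547 + 1462230 = 1888777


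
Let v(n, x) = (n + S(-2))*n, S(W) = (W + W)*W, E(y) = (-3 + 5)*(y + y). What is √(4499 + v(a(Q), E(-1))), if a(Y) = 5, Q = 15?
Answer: 2*√1141 ≈ 67.557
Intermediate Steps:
E(y) = 4*y (E(y) = 2*(2*y) = 4*y)
S(W) = 2*W² (S(W) = (2*W)*W = 2*W²)
v(n, x) = n*(8 + n) (v(n, x) = (n + 2*(-2)²)*n = (n + 2*4)*n = (n + 8)*n = (8 + n)*n = n*(8 + n))
√(4499 + v(a(Q), E(-1))) = √(4499 + 5*(8 + 5)) = √(4499 + 5*13) = √(4499 + 65) = √4564 = 2*√1141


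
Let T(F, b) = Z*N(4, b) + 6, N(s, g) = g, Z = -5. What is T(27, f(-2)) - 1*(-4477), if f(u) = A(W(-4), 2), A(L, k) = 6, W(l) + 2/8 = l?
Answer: 4453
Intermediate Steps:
W(l) = -¼ + l
f(u) = 6
T(F, b) = 6 - 5*b (T(F, b) = -5*b + 6 = 6 - 5*b)
T(27, f(-2)) - 1*(-4477) = (6 - 5*6) - 1*(-4477) = (6 - 30) + 4477 = -24 + 4477 = 4453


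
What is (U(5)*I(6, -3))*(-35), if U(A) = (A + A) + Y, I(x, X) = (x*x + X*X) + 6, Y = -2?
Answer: -14280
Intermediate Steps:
I(x, X) = 6 + X**2 + x**2 (I(x, X) = (x**2 + X**2) + 6 = (X**2 + x**2) + 6 = 6 + X**2 + x**2)
U(A) = -2 + 2*A (U(A) = (A + A) - 2 = 2*A - 2 = -2 + 2*A)
(U(5)*I(6, -3))*(-35) = ((-2 + 2*5)*(6 + (-3)**2 + 6**2))*(-35) = ((-2 + 10)*(6 + 9 + 36))*(-35) = (8*51)*(-35) = 408*(-35) = -14280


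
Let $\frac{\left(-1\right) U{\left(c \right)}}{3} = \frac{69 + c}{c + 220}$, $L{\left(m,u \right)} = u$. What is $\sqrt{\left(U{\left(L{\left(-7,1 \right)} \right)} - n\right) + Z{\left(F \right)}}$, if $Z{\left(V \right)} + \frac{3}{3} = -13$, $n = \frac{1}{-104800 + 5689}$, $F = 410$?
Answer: $\frac{i \sqrt{7172585523868713}}{21903531} \approx 3.8666 i$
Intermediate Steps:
$n = - \frac{1}{99111}$ ($n = \frac{1}{-99111} = - \frac{1}{99111} \approx -1.009 \cdot 10^{-5}$)
$U{\left(c \right)} = - \frac{3 \left(69 + c\right)}{220 + c}$ ($U{\left(c \right)} = - 3 \frac{69 + c}{c + 220} = - 3 \frac{69 + c}{220 + c} = - \frac{3 \left(69 + c\right)}{220 + c}$)
$Z{\left(V \right)} = -14$ ($Z{\left(V \right)} = -1 - 13 = -14$)
$\sqrt{\left(U{\left(L{\left(-7,1 \right)} \right)} - n\right) + Z{\left(F \right)}} = \sqrt{\left(\frac{3 \left(-69 - 1\right)}{220 + 1} - - \frac{1}{99111}\right) - 14} = \sqrt{\left(\frac{3 \left(-69 - 1\right)}{221} + \frac{1}{99111}\right) - 14} = \sqrt{\left(3 \cdot \frac{1}{221} \left(-70\right) + \frac{1}{99111}\right) - 14} = \sqrt{\left(- \frac{210}{221} + \frac{1}{99111}\right) - 14} = \sqrt{- \frac{20813089}{21903531} - 14} = \sqrt{- \frac{327462523}{21903531}} = \frac{i \sqrt{7172585523868713}}{21903531}$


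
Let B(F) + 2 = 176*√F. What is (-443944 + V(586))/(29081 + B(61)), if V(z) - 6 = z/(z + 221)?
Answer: -694517756868/45390990329 + 12610659776*√61/136172970987 ≈ -14.577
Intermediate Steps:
B(F) = -2 + 176*√F
V(z) = 6 + z/(221 + z) (V(z) = 6 + z/(z + 221) = 6 + z/(221 + z))
(-443944 + V(586))/(29081 + B(61)) = (-443944 + (1326 + 7*586)/(221 + 586))/(29081 + (-2 + 176*√61)) = (-443944 + (1326 + 4102)/807)/(29079 + 176*√61) = (-443944 + (1/807)*5428)/(29079 + 176*√61) = (-443944 + 5428/807)/(29079 + 176*√61) = -358257380/(807*(29079 + 176*√61))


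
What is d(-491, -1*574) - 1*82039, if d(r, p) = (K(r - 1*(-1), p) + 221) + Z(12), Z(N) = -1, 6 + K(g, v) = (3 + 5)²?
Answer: -81761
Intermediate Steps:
K(g, v) = 58 (K(g, v) = -6 + (3 + 5)² = -6 + 8² = -6 + 64 = 58)
d(r, p) = 278 (d(r, p) = (58 + 221) - 1 = 279 - 1 = 278)
d(-491, -1*574) - 1*82039 = 278 - 1*82039 = 278 - 82039 = -81761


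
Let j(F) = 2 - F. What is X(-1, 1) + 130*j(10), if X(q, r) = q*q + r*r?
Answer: -1038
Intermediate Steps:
X(q, r) = q² + r²
X(-1, 1) + 130*j(10) = ((-1)² + 1²) + 130*(2 - 1*10) = (1 + 1) + 130*(2 - 10) = 2 + 130*(-8) = 2 - 1040 = -1038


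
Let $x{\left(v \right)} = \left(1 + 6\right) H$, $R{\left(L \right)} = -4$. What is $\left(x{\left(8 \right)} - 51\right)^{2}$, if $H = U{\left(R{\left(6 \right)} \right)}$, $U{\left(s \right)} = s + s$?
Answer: $11449$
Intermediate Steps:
$U{\left(s \right)} = 2 s$
$H = -8$ ($H = 2 \left(-4\right) = -8$)
$x{\left(v \right)} = -56$ ($x{\left(v \right)} = \left(1 + 6\right) \left(-8\right) = 7 \left(-8\right) = -56$)
$\left(x{\left(8 \right)} - 51\right)^{2} = \left(-56 - 51\right)^{2} = \left(-107\right)^{2} = 11449$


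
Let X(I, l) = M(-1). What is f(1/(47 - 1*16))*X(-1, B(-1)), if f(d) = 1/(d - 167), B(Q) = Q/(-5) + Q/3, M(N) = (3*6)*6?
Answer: -837/1294 ≈ -0.64683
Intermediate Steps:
M(N) = 108 (M(N) = 18*6 = 108)
B(Q) = 2*Q/15 (B(Q) = Q*(-1/5) + Q*(1/3) = -Q/5 + Q/3 = 2*Q/15)
X(I, l) = 108
f(d) = 1/(-167 + d)
f(1/(47 - 1*16))*X(-1, B(-1)) = 108/(-167 + 1/(47 - 1*16)) = 108/(-167 + 1/(47 - 16)) = 108/(-167 + 1/31) = 108/(-5176/31) = -31/5176*108 = -837/1294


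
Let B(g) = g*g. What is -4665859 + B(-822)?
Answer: -3990175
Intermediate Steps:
B(g) = g²
-4665859 + B(-822) = -4665859 + (-822)² = -4665859 + 675684 = -3990175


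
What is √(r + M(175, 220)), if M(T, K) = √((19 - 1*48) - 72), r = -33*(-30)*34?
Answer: √(33660 + I*√101) ≈ 183.47 + 0.027*I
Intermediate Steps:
r = 33660 (r = 990*34 = 33660)
M(T, K) = I*√101 (M(T, K) = √((19 - 48) - 72) = √(-29 - 72) = √(-101) = I*√101)
√(r + M(175, 220)) = √(33660 + I*√101)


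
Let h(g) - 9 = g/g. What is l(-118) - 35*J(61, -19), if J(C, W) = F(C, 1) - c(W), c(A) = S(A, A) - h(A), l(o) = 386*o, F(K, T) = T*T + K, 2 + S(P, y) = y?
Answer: -48803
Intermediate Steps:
S(P, y) = -2 + y
h(g) = 10 (h(g) = 9 + g/g = 9 + 1 = 10)
F(K, T) = K + T² (F(K, T) = T² + K = K + T²)
c(A) = -12 + A (c(A) = (-2 + A) - 1*10 = (-2 + A) - 10 = -12 + A)
J(C, W) = 13 + C - W (J(C, W) = (C + 1²) - (-12 + W) = (C + 1) + (12 - W) = (1 + C) + (12 - W) = 13 + C - W)
l(-118) - 35*J(61, -19) = 386*(-118) - 35*(13 + 61 - 1*(-19)) = -45548 - 35*(13 + 61 + 19) = -45548 - 35*93 = -45548 - 1*3255 = -45548 - 3255 = -48803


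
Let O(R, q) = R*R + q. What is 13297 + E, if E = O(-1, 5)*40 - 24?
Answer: 13513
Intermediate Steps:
O(R, q) = q + R² (O(R, q) = R² + q = q + R²)
E = 216 (E = (5 + (-1)²)*40 - 24 = (5 + 1)*40 - 24 = 6*40 - 24 = 240 - 24 = 216)
13297 + E = 13297 + 216 = 13513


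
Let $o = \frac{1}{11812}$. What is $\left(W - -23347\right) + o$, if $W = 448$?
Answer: $\frac{281066541}{11812} \approx 23795.0$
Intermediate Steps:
$o = \frac{1}{11812} \approx 8.466 \cdot 10^{-5}$
$\left(W - -23347\right) + o = \left(448 - -23347\right) + \frac{1}{11812} = \left(448 + 23347\right) + \frac{1}{11812} = 23795 + \frac{1}{11812} = \frac{281066541}{11812}$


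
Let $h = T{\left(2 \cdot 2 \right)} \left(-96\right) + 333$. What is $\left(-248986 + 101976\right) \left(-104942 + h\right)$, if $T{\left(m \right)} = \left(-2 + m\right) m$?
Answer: $15491472770$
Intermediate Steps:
$T{\left(m \right)} = m \left(-2 + m\right)$
$h = -435$ ($h = 2 \cdot 2 \left(-2 + 2 \cdot 2\right) \left(-96\right) + 333 = 4 \left(-2 + 4\right) \left(-96\right) + 333 = 4 \cdot 2 \left(-96\right) + 333 = 8 \left(-96\right) + 333 = -768 + 333 = -435$)
$\left(-248986 + 101976\right) \left(-104942 + h\right) = \left(-248986 + 101976\right) \left(-104942 - 435\right) = \left(-147010\right) \left(-105377\right) = 15491472770$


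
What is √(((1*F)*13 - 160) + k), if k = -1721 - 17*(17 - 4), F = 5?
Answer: I*√2037 ≈ 45.133*I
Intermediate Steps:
k = -1942 (k = -1721 - 17*13 = -1721 - 1*221 = -1721 - 221 = -1942)
√(((1*F)*13 - 160) + k) = √(((1*5)*13 - 160) - 1942) = √((5*13 - 160) - 1942) = √((65 - 160) - 1942) = √(-95 - 1942) = √(-2037) = I*√2037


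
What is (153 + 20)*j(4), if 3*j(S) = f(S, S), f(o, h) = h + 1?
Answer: 865/3 ≈ 288.33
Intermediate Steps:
f(o, h) = 1 + h
j(S) = ⅓ + S/3 (j(S) = (1 + S)/3 = ⅓ + S/3)
(153 + 20)*j(4) = (153 + 20)*(⅓ + (⅓)*4) = 173*(⅓ + 4/3) = 173*(5/3) = 865/3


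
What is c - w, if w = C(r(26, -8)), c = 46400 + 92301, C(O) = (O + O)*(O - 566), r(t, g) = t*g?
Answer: -183283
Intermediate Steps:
r(t, g) = g*t
C(O) = 2*O*(-566 + O) (C(O) = (2*O)*(-566 + O) = 2*O*(-566 + O))
c = 138701
w = 321984 (w = 2*(-8*26)*(-566 - 8*26) = 2*(-208)*(-566 - 208) = 2*(-208)*(-774) = 321984)
c - w = 138701 - 1*321984 = 138701 - 321984 = -183283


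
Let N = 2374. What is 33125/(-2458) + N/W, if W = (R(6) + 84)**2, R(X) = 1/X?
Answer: -8237632613/626851450 ≈ -13.141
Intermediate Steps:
W = 255025/36 (W = (1/6 + 84)**2 = (505/6)**2 = 255025/36 ≈ 7084.0)
33125/(-2458) + N/W = 33125/(-2458) + 2374/(255025/36) = 33125*(-1/2458) + 2374*(36/255025) = -33125/2458 + 85464/255025 = -8237632613/626851450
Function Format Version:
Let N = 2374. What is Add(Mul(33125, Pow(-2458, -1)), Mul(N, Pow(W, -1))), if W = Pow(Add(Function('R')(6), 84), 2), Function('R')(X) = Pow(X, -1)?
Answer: Rational(-8237632613, 626851450) ≈ -13.141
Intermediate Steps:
W = Rational(255025, 36) (W = Pow(Add(Pow(6, -1), 84), 2) = Pow(Add(Rational(1, 6), 84), 2) = Pow(Rational(505, 6), 2) = Rational(255025, 36) ≈ 7084.0)
Add(Mul(33125, Pow(-2458, -1)), Mul(N, Pow(W, -1))) = Add(Mul(33125, Pow(-2458, -1)), Mul(2374, Pow(Rational(255025, 36), -1))) = Add(Mul(33125, Rational(-1, 2458)), Mul(2374, Rational(36, 255025))) = Add(Rational(-33125, 2458), Rational(85464, 255025)) = Rational(-8237632613, 626851450)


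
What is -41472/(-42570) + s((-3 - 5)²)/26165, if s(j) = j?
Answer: 12087104/12376045 ≈ 0.97665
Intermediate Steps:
-41472/(-42570) + s((-3 - 5)²)/26165 = -41472/(-42570) + (-3 - 5)²/26165 = -41472*(-1/42570) + (-8)²*(1/26165) = 2304/2365 + 64*(1/26165) = 2304/2365 + 64/26165 = 12087104/12376045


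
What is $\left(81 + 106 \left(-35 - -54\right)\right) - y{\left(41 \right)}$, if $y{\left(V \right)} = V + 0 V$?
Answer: $2054$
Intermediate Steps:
$y{\left(V \right)} = V$ ($y{\left(V \right)} = V + 0 = V$)
$\left(81 + 106 \left(-35 - -54\right)\right) - y{\left(41 \right)} = \left(81 + 106 \left(-35 - -54\right)\right) - 41 = \left(81 + 106 \left(-35 + 54\right)\right) - 41 = \left(81 + 106 \cdot 19\right) - 41 = \left(81 + 2014\right) - 41 = 2095 - 41 = 2054$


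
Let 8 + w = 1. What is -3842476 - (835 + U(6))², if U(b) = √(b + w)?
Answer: -4539700 - 1670*I ≈ -4.5397e+6 - 1670.0*I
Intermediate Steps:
w = -7 (w = -8 + 1 = -7)
U(b) = √(-7 + b) (U(b) = √(b - 7) = √(-7 + b))
-3842476 - (835 + U(6))² = -3842476 - (835 + √(-7 + 6))² = -3842476 - (835 + √(-1))² = -3842476 - (835 + I)²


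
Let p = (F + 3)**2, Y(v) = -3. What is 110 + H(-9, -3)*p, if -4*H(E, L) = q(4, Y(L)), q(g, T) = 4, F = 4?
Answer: 61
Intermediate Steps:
p = 49 (p = (4 + 3)**2 = 7**2 = 49)
H(E, L) = -1 (H(E, L) = -1/4*4 = -1)
110 + H(-9, -3)*p = 110 - 1*49 = 110 - 49 = 61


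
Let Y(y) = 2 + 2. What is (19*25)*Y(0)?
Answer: 1900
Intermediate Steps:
Y(y) = 4
(19*25)*Y(0) = (19*25)*4 = 475*4 = 1900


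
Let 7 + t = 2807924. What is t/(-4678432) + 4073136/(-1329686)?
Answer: -11394768863407/3110422766176 ≈ -3.6634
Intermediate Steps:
t = 2807917 (t = -7 + 2807924 = 2807917)
t/(-4678432) + 4073136/(-1329686) = 2807917/(-4678432) + 4073136/(-1329686) = 2807917*(-1/4678432) + 4073136*(-1/1329686) = -2807917/4678432 - 2036568/664843 = -11394768863407/3110422766176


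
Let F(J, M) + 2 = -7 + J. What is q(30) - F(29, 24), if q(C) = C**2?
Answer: 880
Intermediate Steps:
F(J, M) = -9 + J (F(J, M) = -2 + (-7 + J) = -9 + J)
q(30) - F(29, 24) = 30**2 - (-9 + 29) = 900 - 1*20 = 900 - 20 = 880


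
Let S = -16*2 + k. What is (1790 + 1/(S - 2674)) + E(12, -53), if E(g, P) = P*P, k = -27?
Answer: 12569066/2733 ≈ 4599.0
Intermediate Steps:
S = -59 (S = -16*2 - 27 = -32 - 27 = -59)
E(g, P) = P**2
(1790 + 1/(S - 2674)) + E(12, -53) = (1790 + 1/(-59 - 2674)) + (-53)**2 = (1790 + 1/(-2733)) + 2809 = (1790 - 1/2733) + 2809 = 4892069/2733 + 2809 = 12569066/2733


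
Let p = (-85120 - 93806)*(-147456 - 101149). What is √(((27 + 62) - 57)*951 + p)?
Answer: 3*√4942436518 ≈ 2.1091e+5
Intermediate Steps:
p = 44481898230 (p = -178926*(-248605) = 44481898230)
√(((27 + 62) - 57)*951 + p) = √(((27 + 62) - 57)*951 + 44481898230) = √((89 - 57)*951 + 44481898230) = √(32*951 + 44481898230) = √(30432 + 44481898230) = √44481928662 = 3*√4942436518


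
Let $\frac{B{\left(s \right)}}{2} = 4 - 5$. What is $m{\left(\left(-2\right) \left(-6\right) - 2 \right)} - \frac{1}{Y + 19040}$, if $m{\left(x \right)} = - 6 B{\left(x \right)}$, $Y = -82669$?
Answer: $\frac{763549}{63629} \approx 12.0$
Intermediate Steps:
$B{\left(s \right)} = -2$ ($B{\left(s \right)} = 2 \left(4 - 5\right) = 2 \left(-1\right) = -2$)
$m{\left(x \right)} = 12$ ($m{\left(x \right)} = \left(-6\right) \left(-2\right) = 12$)
$m{\left(\left(-2\right) \left(-6\right) - 2 \right)} - \frac{1}{Y + 19040} = 12 - \frac{1}{-82669 + 19040} = 12 - \frac{1}{-63629} = 12 - - \frac{1}{63629} = 12 + \frac{1}{63629} = \frac{763549}{63629}$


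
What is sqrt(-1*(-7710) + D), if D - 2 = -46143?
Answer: I*sqrt(38431) ≈ 196.04*I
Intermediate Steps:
D = -46141 (D = 2 - 46143 = -46141)
sqrt(-1*(-7710) + D) = sqrt(-1*(-7710) - 46141) = sqrt(7710 - 46141) = sqrt(-38431) = I*sqrt(38431)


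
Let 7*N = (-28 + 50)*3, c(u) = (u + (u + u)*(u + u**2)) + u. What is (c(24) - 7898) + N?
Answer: 146716/7 ≈ 20959.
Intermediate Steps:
c(u) = 2*u + 2*u*(u + u**2) (c(u) = (u + (2*u)*(u + u**2)) + u = (u + 2*u*(u + u**2)) + u = 2*u + 2*u*(u + u**2))
N = 66/7 (N = ((-28 + 50)*3)/7 = (22*3)/7 = (1/7)*66 = 66/7 ≈ 9.4286)
(c(24) - 7898) + N = (2*24*(1 + 24 + 24**2) - 7898) + 66/7 = (2*24*(1 + 24 + 576) - 7898) + 66/7 = (2*24*601 - 7898) + 66/7 = (28848 - 7898) + 66/7 = 20950 + 66/7 = 146716/7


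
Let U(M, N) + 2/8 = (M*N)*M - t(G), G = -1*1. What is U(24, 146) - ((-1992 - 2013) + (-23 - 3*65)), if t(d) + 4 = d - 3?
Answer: 353307/4 ≈ 88327.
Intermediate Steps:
G = -1
t(d) = -7 + d (t(d) = -4 + (d - 3) = -4 + (-3 + d) = -7 + d)
U(M, N) = 31/4 + N*M² (U(M, N) = -¼ + ((M*N)*M - (-7 - 1)) = -¼ + (N*M² - 1*(-8)) = -¼ + (N*M² + 8) = -¼ + (8 + N*M²) = 31/4 + N*M²)
U(24, 146) - ((-1992 - 2013) + (-23 - 3*65)) = (31/4 + 146*24²) - ((-1992 - 2013) + (-23 - 3*65)) = (31/4 + 146*576) - (-4005 + (-23 - 195)) = (31/4 + 84096) - (-4005 - 218) = 336415/4 - 1*(-4223) = 336415/4 + 4223 = 353307/4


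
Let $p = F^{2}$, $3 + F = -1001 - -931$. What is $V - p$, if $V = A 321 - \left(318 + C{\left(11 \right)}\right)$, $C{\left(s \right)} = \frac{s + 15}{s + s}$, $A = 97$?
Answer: $\frac{280377}{11} \approx 25489.0$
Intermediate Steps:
$C{\left(s \right)} = \frac{15 + s}{2 s}$
$F = -73$ ($F = -3 - 70 = -73$)
$p = 5329$ ($p = \left(-73\right)^{2} = 5329$)
$V = \frac{338996}{11}$ ($V = 97 \cdot 321 - \left(318 + \frac{15 + 11}{2 \cdot 11}\right) = 31137 - \left(318 + \frac{1}{2} \cdot \frac{1}{11} \cdot 26\right) = 31137 - \frac{3511}{11} = \frac{338996}{11} \approx 30818.0$)
$V - p = \frac{338996}{11} - 5329 = \frac{280377}{11}$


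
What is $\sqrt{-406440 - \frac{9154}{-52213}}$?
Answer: $\frac{i \sqrt{1108035180698558}}{52213} \approx 637.53 i$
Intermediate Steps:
$\sqrt{-406440 - \frac{9154}{-52213}} = \sqrt{-406440 - - \frac{9154}{52213}} = \sqrt{-406440 + \frac{9154}{52213}} = \sqrt{- \frac{21221442566}{52213}} = \frac{i \sqrt{1108035180698558}}{52213}$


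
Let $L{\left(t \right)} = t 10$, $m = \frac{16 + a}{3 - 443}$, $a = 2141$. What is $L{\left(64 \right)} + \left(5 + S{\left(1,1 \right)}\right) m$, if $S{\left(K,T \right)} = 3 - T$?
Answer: $\frac{266501}{440} \approx 605.68$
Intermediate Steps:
$m = - \frac{2157}{440}$ ($m = \frac{16 + 2141}{3 - 443} = \frac{2157}{-440} = 2157 \left(- \frac{1}{440}\right) = - \frac{2157}{440} \approx -4.9023$)
$L{\left(t \right)} = 10 t$
$L{\left(64 \right)} + \left(5 + S{\left(1,1 \right)}\right) m = 10 \cdot 64 + \left(5 + \left(3 - 1\right)\right) \left(- \frac{2157}{440}\right) = 640 + \left(5 + \left(3 - 1\right)\right) \left(- \frac{2157}{440}\right) = 640 + \left(5 + 2\right) \left(- \frac{2157}{440}\right) = 640 + 7 \left(- \frac{2157}{440}\right) = 640 - \frac{15099}{440} = \frac{266501}{440}$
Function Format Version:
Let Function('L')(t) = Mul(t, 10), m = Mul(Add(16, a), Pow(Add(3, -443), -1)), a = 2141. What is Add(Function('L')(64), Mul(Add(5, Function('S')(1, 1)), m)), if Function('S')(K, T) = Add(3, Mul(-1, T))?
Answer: Rational(266501, 440) ≈ 605.68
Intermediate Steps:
m = Rational(-2157, 440) (m = Mul(Add(16, 2141), Pow(Add(3, -443), -1)) = Mul(2157, Pow(-440, -1)) = Mul(2157, Rational(-1, 440)) = Rational(-2157, 440) ≈ -4.9023)
Function('L')(t) = Mul(10, t)
Add(Function('L')(64), Mul(Add(5, Function('S')(1, 1)), m)) = Add(Mul(10, 64), Mul(Add(5, Add(3, Mul(-1, 1))), Rational(-2157, 440))) = Add(640, Mul(Add(5, Add(3, -1)), Rational(-2157, 440))) = Add(640, Mul(Add(5, 2), Rational(-2157, 440))) = Add(640, Mul(7, Rational(-2157, 440))) = Add(640, Rational(-15099, 440)) = Rational(266501, 440)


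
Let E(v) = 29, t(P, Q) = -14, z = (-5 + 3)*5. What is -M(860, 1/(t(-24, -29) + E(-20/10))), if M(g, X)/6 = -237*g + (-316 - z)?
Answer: 1224756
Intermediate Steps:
z = -10 (z = -2*5 = -10)
M(g, X) = -1836 - 1422*g (M(g, X) = 6*(-237*g + (-316 - 1*(-10))) = 6*(-237*g + (-316 + 10)) = 6*(-237*g - 306) = 6*(-306 - 237*g) = -1836 - 1422*g)
-M(860, 1/(t(-24, -29) + E(-20/10))) = -(-1836 - 1422*860) = -(-1836 - 1222920) = -1*(-1224756) = 1224756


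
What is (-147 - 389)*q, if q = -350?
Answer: 187600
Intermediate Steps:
(-147 - 389)*q = (-147 - 389)*(-350) = -536*(-350) = 187600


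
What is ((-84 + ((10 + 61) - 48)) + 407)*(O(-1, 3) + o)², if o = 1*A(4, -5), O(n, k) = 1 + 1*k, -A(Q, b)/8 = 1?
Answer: 5536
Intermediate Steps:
A(Q, b) = -8 (A(Q, b) = -8*1 = -8)
O(n, k) = 1 + k
o = -8 (o = 1*(-8) = -8)
((-84 + ((10 + 61) - 48)) + 407)*(O(-1, 3) + o)² = ((-84 + ((10 + 61) - 48)) + 407)*((1 + 3) - 8)² = ((-84 + (71 - 48)) + 407)*(4 - 8)² = ((-84 + 23) + 407)*(-4)² = (-61 + 407)*16 = 346*16 = 5536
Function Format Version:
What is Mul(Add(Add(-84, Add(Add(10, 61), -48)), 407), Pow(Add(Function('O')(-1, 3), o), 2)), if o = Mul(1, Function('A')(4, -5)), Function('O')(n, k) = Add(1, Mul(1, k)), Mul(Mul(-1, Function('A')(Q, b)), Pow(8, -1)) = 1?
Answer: 5536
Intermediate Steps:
Function('A')(Q, b) = -8 (Function('A')(Q, b) = Mul(-8, 1) = -8)
Function('O')(n, k) = Add(1, k)
o = -8 (o = Mul(1, -8) = -8)
Mul(Add(Add(-84, Add(Add(10, 61), -48)), 407), Pow(Add(Function('O')(-1, 3), o), 2)) = Mul(Add(Add(-84, Add(Add(10, 61), -48)), 407), Pow(Add(Add(1, 3), -8), 2)) = Mul(Add(Add(-84, Add(71, -48)), 407), Pow(Add(4, -8), 2)) = Mul(Add(Add(-84, 23), 407), Pow(-4, 2)) = Mul(Add(-61, 407), 16) = Mul(346, 16) = 5536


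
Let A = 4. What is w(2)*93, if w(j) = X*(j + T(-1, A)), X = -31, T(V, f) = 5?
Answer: -20181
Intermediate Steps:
w(j) = -155 - 31*j (w(j) = -31*(j + 5) = -31*(5 + j) = -155 - 31*j)
w(2)*93 = (-155 - 31*2)*93 = (-155 - 62)*93 = -217*93 = -20181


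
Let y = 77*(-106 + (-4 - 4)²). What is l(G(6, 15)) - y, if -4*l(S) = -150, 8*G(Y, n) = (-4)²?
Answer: 6543/2 ≈ 3271.5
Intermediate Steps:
G(Y, n) = 2 (G(Y, n) = (⅛)*(-4)² = (⅛)*16 = 2)
l(S) = 75/2 (l(S) = -¼*(-150) = 75/2)
y = -3234 (y = 77*(-106 + (-8)²) = 77*(-106 + 64) = 77*(-42) = -3234)
l(G(6, 15)) - y = 75/2 - 1*(-3234) = 75/2 + 3234 = 6543/2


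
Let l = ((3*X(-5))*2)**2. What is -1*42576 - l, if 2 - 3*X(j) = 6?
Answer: -42640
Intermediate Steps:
X(j) = -4/3 (X(j) = 2/3 - 1/3*6 = 2/3 - 2 = -4/3)
l = 64 (l = ((3*(-4/3))*2)**2 = (-4*2)**2 = (-8)**2 = 64)
-1*42576 - l = -1*42576 - 1*64 = -42576 - 64 = -42640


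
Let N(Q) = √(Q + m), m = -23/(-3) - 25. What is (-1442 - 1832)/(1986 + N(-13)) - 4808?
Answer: 2*(-2404*√273 + 14327943*I)/(√273 - 5958*I) ≈ -4809.6 + 0.0045717*I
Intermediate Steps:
m = -52/3 (m = -23*(-⅓) - 25 = 23/3 - 25 = -52/3 ≈ -17.333)
N(Q) = √(-52/3 + Q) (N(Q) = √(Q - 52/3) = √(-52/3 + Q))
(-1442 - 1832)/(1986 + N(-13)) - 4808 = (-1442 - 1832)/(1986 + √(-156 + 9*(-13))/3) - 4808 = -3274/(1986 + √(-156 - 117)/3) - 4808 = -3274/(1986 + √(-273)/3) - 4808 = -3274/(1986 + (I*√273)/3) - 4808 = -3274/(1986 + I*√273/3) - 4808 = -4808 - 3274/(1986 + I*√273/3)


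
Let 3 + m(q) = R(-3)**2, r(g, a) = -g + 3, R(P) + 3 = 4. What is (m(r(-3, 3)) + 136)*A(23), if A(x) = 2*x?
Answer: 6164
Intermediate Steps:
R(P) = 1 (R(P) = -3 + 4 = 1)
r(g, a) = 3 - g
m(q) = -2 (m(q) = -3 + 1**2 = -3 + 1 = -2)
(m(r(-3, 3)) + 136)*A(23) = (-2 + 136)*(2*23) = 134*46 = 6164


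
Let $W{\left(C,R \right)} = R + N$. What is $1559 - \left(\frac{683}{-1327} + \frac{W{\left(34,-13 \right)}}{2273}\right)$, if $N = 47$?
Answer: $\frac{4703873830}{3016271} \approx 1559.5$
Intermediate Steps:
$W{\left(C,R \right)} = 47 + R$ ($W{\left(C,R \right)} = R + 47 = 47 + R$)
$1559 - \left(\frac{683}{-1327} + \frac{W{\left(34,-13 \right)}}{2273}\right) = 1559 - \left(\frac{683}{-1327} + \frac{47 - 13}{2273}\right) = 1559 - \left(683 \left(- \frac{1}{1327}\right) + 34 \cdot \frac{1}{2273}\right) = 1559 - \left(- \frac{683}{1327} + \frac{34}{2273}\right) = 1559 - - \frac{1507341}{3016271} = 1559 + \frac{1507341}{3016271} = \frac{4703873830}{3016271}$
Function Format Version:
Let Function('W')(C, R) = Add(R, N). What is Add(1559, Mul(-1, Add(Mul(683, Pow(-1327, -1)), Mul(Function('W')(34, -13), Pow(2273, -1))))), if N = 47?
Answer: Rational(4703873830, 3016271) ≈ 1559.5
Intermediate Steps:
Function('W')(C, R) = Add(47, R) (Function('W')(C, R) = Add(R, 47) = Add(47, R))
Add(1559, Mul(-1, Add(Mul(683, Pow(-1327, -1)), Mul(Function('W')(34, -13), Pow(2273, -1))))) = Add(1559, Mul(-1, Add(Mul(683, Pow(-1327, -1)), Mul(Add(47, -13), Pow(2273, -1))))) = Add(1559, Mul(-1, Add(Mul(683, Rational(-1, 1327)), Mul(34, Rational(1, 2273))))) = Add(1559, Mul(-1, Add(Rational(-683, 1327), Rational(34, 2273)))) = Add(1559, Mul(-1, Rational(-1507341, 3016271))) = Add(1559, Rational(1507341, 3016271)) = Rational(4703873830, 3016271)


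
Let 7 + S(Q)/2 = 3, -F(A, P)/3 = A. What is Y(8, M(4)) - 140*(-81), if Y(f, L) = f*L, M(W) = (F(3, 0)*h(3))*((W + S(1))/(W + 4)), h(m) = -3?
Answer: 11232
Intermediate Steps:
F(A, P) = -3*A
S(Q) = -8 (S(Q) = -14 + 2*3 = -14 + 6 = -8)
M(W) = 27*(-8 + W)/(4 + W) (M(W) = (-3*3*(-3))*((W - 8)/(W + 4)) = (-9*(-3))*((-8 + W)/(4 + W)) = 27*((-8 + W)/(4 + W)) = 27*(-8 + W)/(4 + W))
Y(f, L) = L*f
Y(8, M(4)) - 140*(-81) = (27*(-8 + 4)/(4 + 4))*8 - 140*(-81) = (27*(-4)/8)*8 + 11340 = (27*(1/8)*(-4))*8 + 11340 = -27/2*8 + 11340 = -108 + 11340 = 11232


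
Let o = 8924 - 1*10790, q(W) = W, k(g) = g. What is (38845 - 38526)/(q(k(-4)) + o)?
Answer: -29/170 ≈ -0.17059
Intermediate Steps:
o = -1866 (o = 8924 - 10790 = -1866)
(38845 - 38526)/(q(k(-4)) + o) = (38845 - 38526)/(-4 - 1866) = 319/(-1870) = 319*(-1/1870) = -29/170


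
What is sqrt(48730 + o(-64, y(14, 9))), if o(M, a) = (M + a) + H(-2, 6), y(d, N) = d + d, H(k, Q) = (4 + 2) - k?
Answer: sqrt(48702) ≈ 220.69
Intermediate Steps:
H(k, Q) = 6 - k
y(d, N) = 2*d
o(M, a) = 8 + M + a (o(M, a) = (M + a) + (6 - 1*(-2)) = (M + a) + (6 + 2) = (M + a) + 8 = 8 + M + a)
sqrt(48730 + o(-64, y(14, 9))) = sqrt(48730 + (8 - 64 + 2*14)) = sqrt(48730 + (8 - 64 + 28)) = sqrt(48730 - 28) = sqrt(48702)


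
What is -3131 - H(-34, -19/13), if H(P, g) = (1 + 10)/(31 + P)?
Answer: -9382/3 ≈ -3127.3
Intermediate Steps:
H(P, g) = 11/(31 + P)
-3131 - H(-34, -19/13) = -3131 - 11/(31 - 34) = -3131 - 11/(-3) = -3131 - 11*(-1)/3 = -3131 - 1*(-11/3) = -3131 + 11/3 = -9382/3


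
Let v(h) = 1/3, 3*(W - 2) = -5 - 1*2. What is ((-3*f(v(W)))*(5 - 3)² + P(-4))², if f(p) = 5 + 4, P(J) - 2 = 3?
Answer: 10609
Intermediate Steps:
P(J) = 5 (P(J) = 2 + 3 = 5)
W = -⅓ (W = 2 + (-5 - 1*2)/3 = 2 + (-5 - 2)/3 = 2 + (⅓)*(-7) = 2 - 7/3 = -⅓ ≈ -0.33333)
v(h) = ⅓
f(p) = 9
((-3*f(v(W)))*(5 - 3)² + P(-4))² = ((-3*9)*(5 - 3)² + 5)² = (-27*2² + 5)² = (-27*4 + 5)² = (-108 + 5)² = (-103)² = 10609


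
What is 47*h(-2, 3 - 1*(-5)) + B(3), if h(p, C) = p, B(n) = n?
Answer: -91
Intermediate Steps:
47*h(-2, 3 - 1*(-5)) + B(3) = 47*(-2) + 3 = -94 + 3 = -91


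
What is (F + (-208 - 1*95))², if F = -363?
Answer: 443556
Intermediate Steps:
(F + (-208 - 1*95))² = (-363 + (-208 - 1*95))² = (-363 + (-208 - 95))² = (-363 - 303)² = (-666)² = 443556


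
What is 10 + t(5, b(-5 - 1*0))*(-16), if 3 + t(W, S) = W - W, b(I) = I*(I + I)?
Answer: 58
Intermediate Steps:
b(I) = 2*I**2 (b(I) = I*(2*I) = 2*I**2)
t(W, S) = -3 (t(W, S) = -3 + (W - W) = -3 + 0 = -3)
10 + t(5, b(-5 - 1*0))*(-16) = 10 - 3*(-16) = 10 + 48 = 58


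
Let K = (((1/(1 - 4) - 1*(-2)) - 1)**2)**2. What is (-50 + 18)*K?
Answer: -512/81 ≈ -6.3210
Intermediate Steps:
K = 16/81 (K = (((1/(-3) + 2) - 1)**2)**2 = (((-1/3 + 2) - 1)**2)**2 = ((5/3 - 1)**2)**2 = ((2/3)**2)**2 = (4/9)**2 = 16/81 ≈ 0.19753)
(-50 + 18)*K = (-50 + 18)*(16/81) = -32*16/81 = -512/81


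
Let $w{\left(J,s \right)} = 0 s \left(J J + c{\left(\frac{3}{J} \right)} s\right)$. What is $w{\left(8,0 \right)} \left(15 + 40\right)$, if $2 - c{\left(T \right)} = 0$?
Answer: $0$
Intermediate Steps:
$c{\left(T \right)} = 2$ ($c{\left(T \right)} = 2 - 0 = 2 + 0 = 2$)
$w{\left(J,s \right)} = 0$ ($w{\left(J,s \right)} = 0 s \left(J J + 2 s\right) = 0 \left(J^{2} + 2 s\right) = 0$)
$w{\left(8,0 \right)} \left(15 + 40\right) = 0 \left(15 + 40\right) = 0 \cdot 55 = 0$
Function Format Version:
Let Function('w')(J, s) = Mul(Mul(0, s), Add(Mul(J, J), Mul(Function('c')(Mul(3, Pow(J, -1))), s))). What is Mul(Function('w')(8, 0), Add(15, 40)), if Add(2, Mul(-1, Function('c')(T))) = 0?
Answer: 0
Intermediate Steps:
Function('c')(T) = 2 (Function('c')(T) = Add(2, Mul(-1, 0)) = Add(2, 0) = 2)
Function('w')(J, s) = 0 (Function('w')(J, s) = Mul(Mul(0, s), Add(Mul(J, J), Mul(2, s))) = Mul(0, Add(Pow(J, 2), Mul(2, s))) = 0)
Mul(Function('w')(8, 0), Add(15, 40)) = Mul(0, Add(15, 40)) = Mul(0, 55) = 0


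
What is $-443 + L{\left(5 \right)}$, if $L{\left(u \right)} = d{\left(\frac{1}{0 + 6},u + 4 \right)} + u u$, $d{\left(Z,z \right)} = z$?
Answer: $-409$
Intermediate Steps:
$L{\left(u \right)} = 4 + u + u^{2}$ ($L{\left(u \right)} = \left(u + 4\right) + u u = \left(4 + u\right) + u^{2} = 4 + u + u^{2}$)
$-443 + L{\left(5 \right)} = -443 + \left(4 + 5 + 5^{2}\right) = -443 + \left(4 + 5 + 25\right) = -443 + 34 = -409$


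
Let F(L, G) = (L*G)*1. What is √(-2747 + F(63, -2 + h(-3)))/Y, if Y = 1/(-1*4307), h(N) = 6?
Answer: -4307*I*√2495 ≈ -2.1513e+5*I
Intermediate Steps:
Y = -1/4307 (Y = 1/(-4307) = -1/4307 ≈ -0.00023218)
F(L, G) = G*L (F(L, G) = (G*L)*1 = G*L)
√(-2747 + F(63, -2 + h(-3)))/Y = √(-2747 + (-2 + 6)*63)/(-1/4307) = √(-2747 + 4*63)*(-4307) = √(-2747 + 252)*(-4307) = √(-2495)*(-4307) = (I*√2495)*(-4307) = -4307*I*√2495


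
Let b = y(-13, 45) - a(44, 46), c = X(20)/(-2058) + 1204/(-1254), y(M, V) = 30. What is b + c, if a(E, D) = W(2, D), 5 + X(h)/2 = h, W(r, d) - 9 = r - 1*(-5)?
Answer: 2801233/215061 ≈ 13.025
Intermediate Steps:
W(r, d) = 14 + r (W(r, d) = 9 + (r - 1*(-5)) = 9 + (r + 5) = 9 + (5 + r) = 14 + r)
X(h) = -10 + 2*h
a(E, D) = 16 (a(E, D) = 14 + 2 = 16)
c = -209621/215061 (c = (-10 + 2*20)/(-2058) + 1204/(-1254) = (-10 + 40)*(-1/2058) + 1204*(-1/1254) = 30*(-1/2058) - 602/627 = -5/343 - 602/627 = -209621/215061 ≈ -0.97470)
b = 14 (b = 30 - 1*16 = 30 - 16 = 14)
b + c = 14 - 209621/215061 = 2801233/215061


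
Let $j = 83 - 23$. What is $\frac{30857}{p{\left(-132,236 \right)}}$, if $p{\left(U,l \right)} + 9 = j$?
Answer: $\frac{30857}{51} \approx 605.04$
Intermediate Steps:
$j = 60$
$p{\left(U,l \right)} = 51$ ($p{\left(U,l \right)} = -9 + 60 = 51$)
$\frac{30857}{p{\left(-132,236 \right)}} = \frac{30857}{51}$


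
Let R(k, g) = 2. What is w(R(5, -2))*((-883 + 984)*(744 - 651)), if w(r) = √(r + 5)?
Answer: 9393*√7 ≈ 24852.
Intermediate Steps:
w(r) = √(5 + r)
w(R(5, -2))*((-883 + 984)*(744 - 651)) = √(5 + 2)*((-883 + 984)*(744 - 651)) = √7*(101*93) = √7*9393 = 9393*√7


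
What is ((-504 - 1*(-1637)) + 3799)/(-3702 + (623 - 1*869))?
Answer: -411/329 ≈ -1.2492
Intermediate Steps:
((-504 - 1*(-1637)) + 3799)/(-3702 + (623 - 1*869)) = ((-504 + 1637) + 3799)/(-3702 + (623 - 869)) = (1133 + 3799)/(-3702 - 246) = 4932/(-3948) = 4932*(-1/3948) = -411/329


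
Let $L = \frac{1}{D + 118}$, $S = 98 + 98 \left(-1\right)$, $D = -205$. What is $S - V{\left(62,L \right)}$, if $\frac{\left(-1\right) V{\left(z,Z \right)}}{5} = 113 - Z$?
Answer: $\frac{49160}{87} \approx 565.06$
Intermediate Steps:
$S = 0$ ($S = 98 - 98 = 0$)
$L = - \frac{1}{87}$ ($L = \frac{1}{-205 + 118} = \frac{1}{-87} = - \frac{1}{87} \approx -0.011494$)
$V{\left(z,Z \right)} = -565 + 5 Z$ ($V{\left(z,Z \right)} = - 5 \left(113 - Z\right) = -565 + 5 Z$)
$S - V{\left(62,L \right)} = 0 - \left(-565 + 5 \left(- \frac{1}{87}\right)\right) = 0 - \left(-565 - \frac{5}{87}\right) = 0 - - \frac{49160}{87} = 0 + \frac{49160}{87} = \frac{49160}{87}$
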